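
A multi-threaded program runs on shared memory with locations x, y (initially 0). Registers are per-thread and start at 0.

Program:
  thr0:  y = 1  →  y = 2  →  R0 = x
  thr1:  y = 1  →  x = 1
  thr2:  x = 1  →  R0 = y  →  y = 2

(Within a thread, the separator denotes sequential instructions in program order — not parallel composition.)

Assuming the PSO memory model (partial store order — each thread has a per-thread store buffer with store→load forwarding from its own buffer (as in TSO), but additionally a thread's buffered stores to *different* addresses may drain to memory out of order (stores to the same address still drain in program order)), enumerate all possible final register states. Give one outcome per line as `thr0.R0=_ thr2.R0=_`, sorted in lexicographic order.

outcome vector order: (thr0.R0,thr2.R0)
|PSO outcomes| = 6

thr0.R0=0 thr2.R0=0
thr0.R0=0 thr2.R0=1
thr0.R0=0 thr2.R0=2
thr0.R0=1 thr2.R0=0
thr0.R0=1 thr2.R0=1
thr0.R0=1 thr2.R0=2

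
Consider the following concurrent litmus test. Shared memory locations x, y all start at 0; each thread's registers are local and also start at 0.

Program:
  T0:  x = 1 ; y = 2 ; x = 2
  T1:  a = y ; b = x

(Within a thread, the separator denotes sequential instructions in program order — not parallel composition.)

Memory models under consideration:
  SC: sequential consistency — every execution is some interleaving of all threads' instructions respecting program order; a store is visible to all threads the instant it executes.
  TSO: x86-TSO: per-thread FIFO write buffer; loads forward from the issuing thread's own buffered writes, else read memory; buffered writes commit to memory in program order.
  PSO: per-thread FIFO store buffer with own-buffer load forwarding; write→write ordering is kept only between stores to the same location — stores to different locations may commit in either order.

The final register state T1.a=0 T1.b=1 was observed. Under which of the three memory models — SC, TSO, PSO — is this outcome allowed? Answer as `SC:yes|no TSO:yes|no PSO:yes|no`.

SC:yes TSO:yes PSO:yes

outcome vector order: (T1.a,T1.b)
SC: 5 outcomes — {0/0; 0/1; 0/2; 2/1; 2/2}
TSO: 5 outcomes — {0/0; 0/1; 0/2; 2/1; 2/2}
PSO: 6 outcomes — {0/0; 0/1; 0/2; 2/0; 2/1; 2/2}
target 0/1 ∈ {SC,TSO,PSO}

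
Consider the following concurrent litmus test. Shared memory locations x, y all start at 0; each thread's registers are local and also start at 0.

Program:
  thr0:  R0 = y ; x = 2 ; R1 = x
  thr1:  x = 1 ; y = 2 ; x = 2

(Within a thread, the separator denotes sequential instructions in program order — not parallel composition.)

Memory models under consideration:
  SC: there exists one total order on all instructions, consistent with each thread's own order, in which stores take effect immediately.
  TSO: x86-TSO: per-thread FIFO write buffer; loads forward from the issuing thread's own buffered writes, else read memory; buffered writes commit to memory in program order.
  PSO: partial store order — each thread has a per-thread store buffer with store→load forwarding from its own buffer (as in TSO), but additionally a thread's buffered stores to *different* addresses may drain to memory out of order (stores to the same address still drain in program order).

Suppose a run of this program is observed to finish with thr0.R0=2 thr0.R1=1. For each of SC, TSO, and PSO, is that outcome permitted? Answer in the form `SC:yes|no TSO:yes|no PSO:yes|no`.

outcome vector order: (thr0.R0,thr0.R1)
under SC → (0,1) (0,2) (2,2)
under TSO → (0,1) (0,2) (2,2)
under PSO → (0,1) (0,2) (2,1) (2,2)
target (2,1) ∈ {PSO}

SC:no TSO:no PSO:yes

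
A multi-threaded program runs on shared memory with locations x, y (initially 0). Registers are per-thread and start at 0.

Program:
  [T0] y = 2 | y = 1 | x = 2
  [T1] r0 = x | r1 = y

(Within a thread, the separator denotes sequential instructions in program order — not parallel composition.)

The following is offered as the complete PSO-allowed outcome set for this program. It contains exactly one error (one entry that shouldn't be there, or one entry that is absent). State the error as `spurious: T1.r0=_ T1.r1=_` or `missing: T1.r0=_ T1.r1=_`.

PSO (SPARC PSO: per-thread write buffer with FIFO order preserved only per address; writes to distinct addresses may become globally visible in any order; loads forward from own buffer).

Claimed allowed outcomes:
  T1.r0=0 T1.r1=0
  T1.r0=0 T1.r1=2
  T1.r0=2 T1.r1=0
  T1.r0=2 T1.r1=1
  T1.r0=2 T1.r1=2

missing: T1.r0=0 T1.r1=1

outcome vector order: (T1.r0,T1.r1)
PSO: 6 outcomes — {0/0, 0/1, 0/2, 2/0, 2/1, 2/2}
PSO∖claimed = {0/1}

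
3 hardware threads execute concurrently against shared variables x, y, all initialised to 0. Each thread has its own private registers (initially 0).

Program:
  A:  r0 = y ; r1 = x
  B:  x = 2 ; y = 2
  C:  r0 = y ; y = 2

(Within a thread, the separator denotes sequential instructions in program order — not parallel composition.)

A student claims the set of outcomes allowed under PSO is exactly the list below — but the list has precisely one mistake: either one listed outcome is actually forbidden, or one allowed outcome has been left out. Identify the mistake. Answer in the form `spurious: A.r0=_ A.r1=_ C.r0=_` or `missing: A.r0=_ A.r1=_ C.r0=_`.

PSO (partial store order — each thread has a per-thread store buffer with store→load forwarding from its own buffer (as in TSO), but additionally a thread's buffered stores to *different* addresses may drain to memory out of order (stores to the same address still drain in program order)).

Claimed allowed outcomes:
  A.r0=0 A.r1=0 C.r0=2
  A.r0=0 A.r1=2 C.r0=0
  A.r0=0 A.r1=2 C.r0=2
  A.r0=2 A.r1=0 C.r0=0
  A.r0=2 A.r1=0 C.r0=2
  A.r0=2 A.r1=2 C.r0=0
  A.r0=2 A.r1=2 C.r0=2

outcome vector order: (A.r0,A.r1,C.r0)
PSO: 8 outcomes — {0/0/0; 0/0/2; 0/2/0; 0/2/2; 2/0/0; 2/0/2; 2/2/0; 2/2/2}
PSO∖claimed = {0/0/0}

missing: A.r0=0 A.r1=0 C.r0=0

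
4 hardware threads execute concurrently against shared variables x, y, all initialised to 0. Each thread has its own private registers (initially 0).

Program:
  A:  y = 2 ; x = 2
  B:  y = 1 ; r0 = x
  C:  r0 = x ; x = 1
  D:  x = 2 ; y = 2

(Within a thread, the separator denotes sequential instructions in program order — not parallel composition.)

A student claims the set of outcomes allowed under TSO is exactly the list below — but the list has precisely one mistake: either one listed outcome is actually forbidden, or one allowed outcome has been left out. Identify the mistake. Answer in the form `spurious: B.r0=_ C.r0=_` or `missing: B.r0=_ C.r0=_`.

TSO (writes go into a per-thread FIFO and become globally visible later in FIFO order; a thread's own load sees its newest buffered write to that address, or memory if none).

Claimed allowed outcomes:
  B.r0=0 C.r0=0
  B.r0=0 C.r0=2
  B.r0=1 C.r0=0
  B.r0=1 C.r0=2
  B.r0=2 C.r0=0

outcome vector order: (B.r0,C.r0)
under TSO → 0/0, 0/2, 1/0, 1/2, 2/0, 2/2
TSO∖claimed = {2/2}

missing: B.r0=2 C.r0=2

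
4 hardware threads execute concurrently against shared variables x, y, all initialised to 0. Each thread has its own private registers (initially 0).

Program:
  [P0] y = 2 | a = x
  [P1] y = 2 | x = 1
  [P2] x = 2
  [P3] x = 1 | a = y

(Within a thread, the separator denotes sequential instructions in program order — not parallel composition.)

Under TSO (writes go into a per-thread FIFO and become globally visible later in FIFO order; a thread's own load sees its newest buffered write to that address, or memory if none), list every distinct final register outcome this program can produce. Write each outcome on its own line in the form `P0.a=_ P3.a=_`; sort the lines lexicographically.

outcome vector order: (P0.a,P3.a)
|TSO outcomes| = 6

P0.a=0 P3.a=0
P0.a=0 P3.a=2
P0.a=1 P3.a=0
P0.a=1 P3.a=2
P0.a=2 P3.a=0
P0.a=2 P3.a=2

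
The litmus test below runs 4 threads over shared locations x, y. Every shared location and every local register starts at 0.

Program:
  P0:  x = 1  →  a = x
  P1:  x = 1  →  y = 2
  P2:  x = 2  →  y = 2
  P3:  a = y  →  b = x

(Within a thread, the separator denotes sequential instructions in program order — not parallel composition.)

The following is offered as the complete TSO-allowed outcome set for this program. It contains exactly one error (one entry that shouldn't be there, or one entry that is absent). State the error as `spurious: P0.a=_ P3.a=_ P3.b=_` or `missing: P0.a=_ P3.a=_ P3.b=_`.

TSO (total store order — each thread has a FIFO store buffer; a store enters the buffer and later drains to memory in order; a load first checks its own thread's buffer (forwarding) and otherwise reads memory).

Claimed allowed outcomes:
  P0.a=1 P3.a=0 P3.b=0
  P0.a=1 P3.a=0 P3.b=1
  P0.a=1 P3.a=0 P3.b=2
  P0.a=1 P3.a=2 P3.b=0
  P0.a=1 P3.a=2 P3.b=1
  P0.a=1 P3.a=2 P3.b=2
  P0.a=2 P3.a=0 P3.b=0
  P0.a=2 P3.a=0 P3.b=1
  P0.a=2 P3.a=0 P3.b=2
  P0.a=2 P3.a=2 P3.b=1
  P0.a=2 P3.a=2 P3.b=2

outcome vector order: (P0.a,P3.a,P3.b)
TSO (10): <1 0 0>, <1 0 1>, <1 0 2>, <1 2 1>, <1 2 2>, <2 0 0>, <2 0 1>, <2 0 2>, <2 2 1>, <2 2 2>
claimed∖TSO = {<1 2 0>}

spurious: P0.a=1 P3.a=2 P3.b=0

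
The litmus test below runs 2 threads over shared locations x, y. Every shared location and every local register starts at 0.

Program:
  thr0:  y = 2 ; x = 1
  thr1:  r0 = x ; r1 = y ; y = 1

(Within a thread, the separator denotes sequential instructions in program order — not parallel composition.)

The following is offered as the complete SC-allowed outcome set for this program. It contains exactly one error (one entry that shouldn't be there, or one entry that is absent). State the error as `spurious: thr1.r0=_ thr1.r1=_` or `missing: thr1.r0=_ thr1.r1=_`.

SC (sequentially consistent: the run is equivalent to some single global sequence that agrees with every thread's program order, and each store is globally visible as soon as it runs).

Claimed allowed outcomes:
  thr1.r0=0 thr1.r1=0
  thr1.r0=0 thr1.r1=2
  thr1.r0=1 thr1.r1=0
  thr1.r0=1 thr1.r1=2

outcome vector order: (thr1.r0,thr1.r1)
[SC] allowed = {(0,0) (0,2) (1,2)}
claimed∖SC = {(1,0)}

spurious: thr1.r0=1 thr1.r1=0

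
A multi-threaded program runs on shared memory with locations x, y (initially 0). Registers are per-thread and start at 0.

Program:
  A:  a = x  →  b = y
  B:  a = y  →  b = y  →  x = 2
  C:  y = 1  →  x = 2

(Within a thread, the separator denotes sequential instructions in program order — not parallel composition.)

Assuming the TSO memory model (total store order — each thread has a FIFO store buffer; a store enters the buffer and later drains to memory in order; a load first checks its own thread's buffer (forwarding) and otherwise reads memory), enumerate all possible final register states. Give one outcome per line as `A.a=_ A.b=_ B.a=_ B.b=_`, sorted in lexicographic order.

outcome vector order: (A.a,A.b,B.a,B.b)
|TSO outcomes| = 10

A.a=0 A.b=0 B.a=0 B.b=0
A.a=0 A.b=0 B.a=0 B.b=1
A.a=0 A.b=0 B.a=1 B.b=1
A.a=0 A.b=1 B.a=0 B.b=0
A.a=0 A.b=1 B.a=0 B.b=1
A.a=0 A.b=1 B.a=1 B.b=1
A.a=2 A.b=0 B.a=0 B.b=0
A.a=2 A.b=1 B.a=0 B.b=0
A.a=2 A.b=1 B.a=0 B.b=1
A.a=2 A.b=1 B.a=1 B.b=1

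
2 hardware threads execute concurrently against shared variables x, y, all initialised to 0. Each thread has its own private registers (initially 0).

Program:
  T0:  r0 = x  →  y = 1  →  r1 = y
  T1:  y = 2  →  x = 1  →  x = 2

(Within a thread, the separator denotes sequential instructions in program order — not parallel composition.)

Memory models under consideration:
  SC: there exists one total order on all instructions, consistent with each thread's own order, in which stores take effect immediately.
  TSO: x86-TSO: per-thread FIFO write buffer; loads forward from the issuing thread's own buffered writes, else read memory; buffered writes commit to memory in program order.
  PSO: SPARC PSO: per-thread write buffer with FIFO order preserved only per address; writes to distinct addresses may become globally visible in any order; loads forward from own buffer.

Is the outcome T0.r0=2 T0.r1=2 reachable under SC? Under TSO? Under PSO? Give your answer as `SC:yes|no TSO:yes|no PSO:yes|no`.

outcome vector order: (T0.r0,T0.r1)
under SC → (0,1), (0,2), (1,1), (2,1)
under TSO → (0,1), (0,2), (1,1), (2,1)
under PSO → (0,1), (0,2), (1,1), (1,2), (2,1), (2,2)
target (2,2) ∈ {PSO}

SC:no TSO:no PSO:yes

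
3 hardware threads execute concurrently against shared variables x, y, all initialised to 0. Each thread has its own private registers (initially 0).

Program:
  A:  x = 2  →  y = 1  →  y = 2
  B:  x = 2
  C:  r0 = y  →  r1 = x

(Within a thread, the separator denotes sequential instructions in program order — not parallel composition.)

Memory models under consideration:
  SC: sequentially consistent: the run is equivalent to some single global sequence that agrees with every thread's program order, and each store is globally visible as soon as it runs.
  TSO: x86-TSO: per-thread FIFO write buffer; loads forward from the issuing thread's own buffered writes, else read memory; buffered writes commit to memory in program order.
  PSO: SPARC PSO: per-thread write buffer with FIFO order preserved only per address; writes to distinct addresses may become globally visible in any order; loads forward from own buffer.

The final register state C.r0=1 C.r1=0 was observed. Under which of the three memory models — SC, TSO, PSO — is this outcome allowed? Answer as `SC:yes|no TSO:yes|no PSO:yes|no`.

outcome vector order: (C.r0,C.r1)
SC (4): 00; 02; 12; 22
TSO (4): 00; 02; 12; 22
PSO (6): 00; 02; 10; 12; 20; 22
target 10 ∈ {PSO}

SC:no TSO:no PSO:yes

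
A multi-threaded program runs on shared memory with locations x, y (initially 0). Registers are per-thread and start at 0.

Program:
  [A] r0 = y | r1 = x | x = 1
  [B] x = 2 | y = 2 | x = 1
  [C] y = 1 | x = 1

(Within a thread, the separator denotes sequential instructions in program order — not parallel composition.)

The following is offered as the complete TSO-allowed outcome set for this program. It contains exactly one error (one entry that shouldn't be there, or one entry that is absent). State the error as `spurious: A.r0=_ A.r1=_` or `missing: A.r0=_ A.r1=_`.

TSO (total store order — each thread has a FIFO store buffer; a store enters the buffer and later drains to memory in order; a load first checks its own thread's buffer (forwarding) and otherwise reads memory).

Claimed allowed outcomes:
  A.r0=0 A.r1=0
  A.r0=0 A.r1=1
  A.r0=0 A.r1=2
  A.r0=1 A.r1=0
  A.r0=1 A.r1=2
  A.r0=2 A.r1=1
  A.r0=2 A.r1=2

missing: A.r0=1 A.r1=1

outcome vector order: (A.r0,A.r1)
TSO (8): 00 01 02 10 11 12 21 22
TSO∖claimed = {11}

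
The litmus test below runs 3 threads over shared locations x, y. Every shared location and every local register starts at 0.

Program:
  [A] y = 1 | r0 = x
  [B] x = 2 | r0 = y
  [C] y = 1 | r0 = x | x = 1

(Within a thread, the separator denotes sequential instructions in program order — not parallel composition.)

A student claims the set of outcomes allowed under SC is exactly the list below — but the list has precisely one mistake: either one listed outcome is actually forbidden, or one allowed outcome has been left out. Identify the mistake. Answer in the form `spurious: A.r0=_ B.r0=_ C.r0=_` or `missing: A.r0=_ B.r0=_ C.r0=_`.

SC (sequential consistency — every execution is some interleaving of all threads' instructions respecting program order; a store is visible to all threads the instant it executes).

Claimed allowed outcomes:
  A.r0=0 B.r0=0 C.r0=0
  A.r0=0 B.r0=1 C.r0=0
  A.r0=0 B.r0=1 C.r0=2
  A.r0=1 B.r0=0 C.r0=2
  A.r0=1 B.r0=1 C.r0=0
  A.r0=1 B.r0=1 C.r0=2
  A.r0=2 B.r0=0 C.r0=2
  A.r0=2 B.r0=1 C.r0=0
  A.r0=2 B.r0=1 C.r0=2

spurious: A.r0=0 B.r0=0 C.r0=0

outcome vector order: (A.r0,B.r0,C.r0)
under SC → 0/1/0, 0/1/2, 1/0/2, 1/1/0, 1/1/2, 2/0/2, 2/1/0, 2/1/2
claimed∖SC = {0/0/0}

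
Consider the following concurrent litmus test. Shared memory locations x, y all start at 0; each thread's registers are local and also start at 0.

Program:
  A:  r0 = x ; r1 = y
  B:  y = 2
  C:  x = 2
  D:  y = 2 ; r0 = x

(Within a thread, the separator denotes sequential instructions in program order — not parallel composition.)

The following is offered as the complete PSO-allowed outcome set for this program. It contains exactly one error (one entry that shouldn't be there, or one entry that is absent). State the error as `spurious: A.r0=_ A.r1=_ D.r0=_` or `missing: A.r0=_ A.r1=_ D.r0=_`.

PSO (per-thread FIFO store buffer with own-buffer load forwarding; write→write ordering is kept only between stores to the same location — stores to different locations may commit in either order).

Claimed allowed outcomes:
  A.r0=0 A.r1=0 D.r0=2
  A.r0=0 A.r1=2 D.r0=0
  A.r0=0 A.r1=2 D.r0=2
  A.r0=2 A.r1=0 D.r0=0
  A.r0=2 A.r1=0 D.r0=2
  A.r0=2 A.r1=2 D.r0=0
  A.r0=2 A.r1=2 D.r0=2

missing: A.r0=0 A.r1=0 D.r0=0

outcome vector order: (A.r0,A.r1,D.r0)
PSO (8): <0 0 0> <0 0 2> <0 2 0> <0 2 2> <2 0 0> <2 0 2> <2 2 0> <2 2 2>
PSO∖claimed = {<0 0 0>}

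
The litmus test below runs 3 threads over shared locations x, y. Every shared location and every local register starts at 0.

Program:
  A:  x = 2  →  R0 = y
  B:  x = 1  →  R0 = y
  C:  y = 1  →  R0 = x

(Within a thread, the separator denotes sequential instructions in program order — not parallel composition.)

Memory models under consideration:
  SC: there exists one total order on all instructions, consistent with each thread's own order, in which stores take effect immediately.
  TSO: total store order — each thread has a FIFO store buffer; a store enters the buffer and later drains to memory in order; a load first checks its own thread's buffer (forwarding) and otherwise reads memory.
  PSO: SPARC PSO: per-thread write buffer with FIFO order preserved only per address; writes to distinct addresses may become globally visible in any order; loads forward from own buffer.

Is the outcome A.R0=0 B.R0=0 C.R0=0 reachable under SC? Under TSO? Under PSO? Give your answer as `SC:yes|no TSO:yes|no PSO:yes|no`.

outcome vector order: (A.R0,B.R0,C.R0)
SC: 9 outcomes — {<0 0 1>; <0 0 2>; <0 1 1>; <0 1 2>; <1 0 1>; <1 0 2>; <1 1 0>; <1 1 1>; <1 1 2>}
TSO: 12 outcomes — {<0 0 0>; <0 0 1>; <0 0 2>; <0 1 0>; <0 1 1>; <0 1 2>; <1 0 0>; <1 0 1>; <1 0 2>; <1 1 0>; <1 1 1>; <1 1 2>}
PSO: 12 outcomes — {<0 0 0>; <0 0 1>; <0 0 2>; <0 1 0>; <0 1 1>; <0 1 2>; <1 0 0>; <1 0 1>; <1 0 2>; <1 1 0>; <1 1 1>; <1 1 2>}
target <0 0 0> ∈ {TSO,PSO}

SC:no TSO:yes PSO:yes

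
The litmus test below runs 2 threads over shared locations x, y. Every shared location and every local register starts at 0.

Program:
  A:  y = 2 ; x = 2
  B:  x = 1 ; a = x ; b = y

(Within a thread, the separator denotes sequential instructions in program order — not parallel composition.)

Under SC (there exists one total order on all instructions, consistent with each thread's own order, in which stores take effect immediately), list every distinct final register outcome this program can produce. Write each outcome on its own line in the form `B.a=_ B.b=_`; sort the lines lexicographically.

outcome vector order: (B.a,B.b)
|SC outcomes| = 3

B.a=1 B.b=0
B.a=1 B.b=2
B.a=2 B.b=2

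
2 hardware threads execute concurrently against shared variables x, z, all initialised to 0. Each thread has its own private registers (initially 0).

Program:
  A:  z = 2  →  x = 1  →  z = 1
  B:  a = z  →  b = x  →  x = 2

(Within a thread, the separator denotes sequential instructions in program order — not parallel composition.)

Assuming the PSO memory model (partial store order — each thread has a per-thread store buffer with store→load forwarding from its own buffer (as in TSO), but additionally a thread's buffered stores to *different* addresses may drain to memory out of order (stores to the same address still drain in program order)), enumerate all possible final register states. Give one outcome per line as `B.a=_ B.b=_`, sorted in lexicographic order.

B.a=0 B.b=0
B.a=0 B.b=1
B.a=1 B.b=0
B.a=1 B.b=1
B.a=2 B.b=0
B.a=2 B.b=1

outcome vector order: (B.a,B.b)
|PSO outcomes| = 6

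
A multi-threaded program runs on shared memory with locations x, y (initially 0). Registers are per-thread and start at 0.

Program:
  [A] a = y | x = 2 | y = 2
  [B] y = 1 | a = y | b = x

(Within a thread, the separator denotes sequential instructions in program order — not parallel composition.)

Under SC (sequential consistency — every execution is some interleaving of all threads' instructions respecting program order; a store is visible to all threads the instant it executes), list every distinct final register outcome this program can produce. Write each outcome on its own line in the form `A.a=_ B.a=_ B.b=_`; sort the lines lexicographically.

A.a=0 B.a=1 B.b=0
A.a=0 B.a=1 B.b=2
A.a=0 B.a=2 B.b=2
A.a=1 B.a=1 B.b=0
A.a=1 B.a=1 B.b=2
A.a=1 B.a=2 B.b=2

outcome vector order: (A.a,B.a,B.b)
|SC outcomes| = 6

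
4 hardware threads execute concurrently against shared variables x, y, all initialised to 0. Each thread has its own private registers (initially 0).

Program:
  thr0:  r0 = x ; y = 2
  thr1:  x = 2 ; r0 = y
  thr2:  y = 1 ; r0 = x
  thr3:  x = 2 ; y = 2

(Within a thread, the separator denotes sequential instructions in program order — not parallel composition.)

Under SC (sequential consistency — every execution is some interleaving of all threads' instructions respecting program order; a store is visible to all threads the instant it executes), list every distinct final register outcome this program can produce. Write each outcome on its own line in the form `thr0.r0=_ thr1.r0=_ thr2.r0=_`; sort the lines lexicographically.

thr0.r0=0 thr1.r0=0 thr2.r0=2
thr0.r0=0 thr1.r0=1 thr2.r0=0
thr0.r0=0 thr1.r0=1 thr2.r0=2
thr0.r0=0 thr1.r0=2 thr2.r0=0
thr0.r0=0 thr1.r0=2 thr2.r0=2
thr0.r0=2 thr1.r0=0 thr2.r0=2
thr0.r0=2 thr1.r0=1 thr2.r0=0
thr0.r0=2 thr1.r0=1 thr2.r0=2
thr0.r0=2 thr1.r0=2 thr2.r0=0
thr0.r0=2 thr1.r0=2 thr2.r0=2

outcome vector order: (thr0.r0,thr1.r0,thr2.r0)
|SC outcomes| = 10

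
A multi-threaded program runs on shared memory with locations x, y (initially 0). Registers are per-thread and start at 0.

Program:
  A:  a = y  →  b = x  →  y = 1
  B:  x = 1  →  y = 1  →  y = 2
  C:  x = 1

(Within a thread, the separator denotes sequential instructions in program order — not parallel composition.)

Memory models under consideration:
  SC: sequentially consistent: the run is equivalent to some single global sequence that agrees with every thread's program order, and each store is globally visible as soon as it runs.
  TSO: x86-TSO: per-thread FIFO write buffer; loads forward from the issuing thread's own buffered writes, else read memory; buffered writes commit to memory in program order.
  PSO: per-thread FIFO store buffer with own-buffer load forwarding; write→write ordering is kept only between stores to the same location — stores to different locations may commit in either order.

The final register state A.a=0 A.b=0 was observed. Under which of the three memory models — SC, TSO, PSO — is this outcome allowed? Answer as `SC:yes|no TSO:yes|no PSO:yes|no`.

outcome vector order: (A.a,A.b)
SC: 4 outcomes — {00; 01; 11; 21}
TSO: 4 outcomes — {00; 01; 11; 21}
PSO: 6 outcomes — {00; 01; 10; 11; 20; 21}
target 00 ∈ {SC,TSO,PSO}

SC:yes TSO:yes PSO:yes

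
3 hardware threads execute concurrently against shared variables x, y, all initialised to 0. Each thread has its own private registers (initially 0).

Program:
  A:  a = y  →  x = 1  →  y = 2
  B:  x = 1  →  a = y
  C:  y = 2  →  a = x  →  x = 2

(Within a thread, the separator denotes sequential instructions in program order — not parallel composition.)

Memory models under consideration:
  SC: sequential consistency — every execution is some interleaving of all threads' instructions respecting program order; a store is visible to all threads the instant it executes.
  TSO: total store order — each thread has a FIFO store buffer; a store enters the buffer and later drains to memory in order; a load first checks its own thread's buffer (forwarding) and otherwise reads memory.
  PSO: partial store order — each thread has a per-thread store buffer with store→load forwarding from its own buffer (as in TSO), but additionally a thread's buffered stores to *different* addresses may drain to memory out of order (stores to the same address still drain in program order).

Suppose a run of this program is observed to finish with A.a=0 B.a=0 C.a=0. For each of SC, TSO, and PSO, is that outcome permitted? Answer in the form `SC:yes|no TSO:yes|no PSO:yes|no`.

SC:no TSO:yes PSO:yes

outcome vector order: (A.a,B.a,C.a)
SC: 6 outcomes — {(0,0,1) (0,2,0) (0,2,1) (2,0,1) (2,2,0) (2,2,1)}
TSO: 8 outcomes — {(0,0,0) (0,0,1) (0,2,0) (0,2,1) (2,0,0) (2,0,1) (2,2,0) (2,2,1)}
PSO: 8 outcomes — {(0,0,0) (0,0,1) (0,2,0) (0,2,1) (2,0,0) (2,0,1) (2,2,0) (2,2,1)}
target (0,0,0) ∈ {TSO,PSO}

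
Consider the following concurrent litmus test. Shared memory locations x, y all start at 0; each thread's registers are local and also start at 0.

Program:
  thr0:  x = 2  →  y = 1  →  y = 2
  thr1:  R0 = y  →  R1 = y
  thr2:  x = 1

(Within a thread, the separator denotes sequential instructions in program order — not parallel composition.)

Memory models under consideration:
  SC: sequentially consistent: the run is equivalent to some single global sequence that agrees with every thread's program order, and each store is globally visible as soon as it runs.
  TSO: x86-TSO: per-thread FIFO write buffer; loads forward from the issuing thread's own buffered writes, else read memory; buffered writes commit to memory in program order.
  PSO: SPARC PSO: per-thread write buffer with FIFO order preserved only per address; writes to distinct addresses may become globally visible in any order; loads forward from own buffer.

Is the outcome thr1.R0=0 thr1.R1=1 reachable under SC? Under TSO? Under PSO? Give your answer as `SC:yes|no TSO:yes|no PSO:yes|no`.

SC:yes TSO:yes PSO:yes

outcome vector order: (thr1.R0,thr1.R1)
[SC] allowed = {(0,0) (0,1) (0,2) (1,1) (1,2) (2,2)}
[TSO] allowed = {(0,0) (0,1) (0,2) (1,1) (1,2) (2,2)}
[PSO] allowed = {(0,0) (0,1) (0,2) (1,1) (1,2) (2,2)}
target (0,1) ∈ {SC,TSO,PSO}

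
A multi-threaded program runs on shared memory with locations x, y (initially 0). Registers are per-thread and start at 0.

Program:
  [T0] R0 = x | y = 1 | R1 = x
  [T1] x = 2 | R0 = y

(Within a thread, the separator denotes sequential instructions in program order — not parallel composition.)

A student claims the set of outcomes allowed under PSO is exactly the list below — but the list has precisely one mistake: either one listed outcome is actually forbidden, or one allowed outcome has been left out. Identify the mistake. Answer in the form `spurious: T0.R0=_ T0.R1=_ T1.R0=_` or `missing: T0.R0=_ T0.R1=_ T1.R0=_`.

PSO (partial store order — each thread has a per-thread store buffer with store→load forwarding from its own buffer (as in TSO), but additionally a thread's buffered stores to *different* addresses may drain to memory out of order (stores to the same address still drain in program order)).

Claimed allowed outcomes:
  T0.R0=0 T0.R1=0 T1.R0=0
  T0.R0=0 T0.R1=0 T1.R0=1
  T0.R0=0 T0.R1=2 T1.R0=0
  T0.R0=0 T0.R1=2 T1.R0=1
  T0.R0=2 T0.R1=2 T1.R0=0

outcome vector order: (T0.R0,T0.R1,T1.R0)
PSO: 6 outcomes — {(0,0,0) (0,0,1) (0,2,0) (0,2,1) (2,2,0) (2,2,1)}
PSO∖claimed = {(2,2,1)}

missing: T0.R0=2 T0.R1=2 T1.R0=1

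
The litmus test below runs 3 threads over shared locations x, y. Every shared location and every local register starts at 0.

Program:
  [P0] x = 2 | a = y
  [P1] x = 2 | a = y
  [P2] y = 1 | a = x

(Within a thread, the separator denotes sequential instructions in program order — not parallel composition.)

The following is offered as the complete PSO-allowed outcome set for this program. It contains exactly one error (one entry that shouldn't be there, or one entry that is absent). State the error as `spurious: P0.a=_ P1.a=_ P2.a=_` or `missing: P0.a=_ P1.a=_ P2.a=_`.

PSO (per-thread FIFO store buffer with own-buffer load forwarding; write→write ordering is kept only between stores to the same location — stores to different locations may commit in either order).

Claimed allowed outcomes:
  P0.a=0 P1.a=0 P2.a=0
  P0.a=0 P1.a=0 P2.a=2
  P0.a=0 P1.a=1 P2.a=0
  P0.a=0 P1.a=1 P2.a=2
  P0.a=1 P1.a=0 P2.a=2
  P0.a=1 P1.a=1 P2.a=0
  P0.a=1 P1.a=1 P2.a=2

outcome vector order: (P0.a,P1.a,P2.a)
PSO (8): <0 0 0>; <0 0 2>; <0 1 0>; <0 1 2>; <1 0 0>; <1 0 2>; <1 1 0>; <1 1 2>
PSO∖claimed = {<1 0 0>}

missing: P0.a=1 P1.a=0 P2.a=0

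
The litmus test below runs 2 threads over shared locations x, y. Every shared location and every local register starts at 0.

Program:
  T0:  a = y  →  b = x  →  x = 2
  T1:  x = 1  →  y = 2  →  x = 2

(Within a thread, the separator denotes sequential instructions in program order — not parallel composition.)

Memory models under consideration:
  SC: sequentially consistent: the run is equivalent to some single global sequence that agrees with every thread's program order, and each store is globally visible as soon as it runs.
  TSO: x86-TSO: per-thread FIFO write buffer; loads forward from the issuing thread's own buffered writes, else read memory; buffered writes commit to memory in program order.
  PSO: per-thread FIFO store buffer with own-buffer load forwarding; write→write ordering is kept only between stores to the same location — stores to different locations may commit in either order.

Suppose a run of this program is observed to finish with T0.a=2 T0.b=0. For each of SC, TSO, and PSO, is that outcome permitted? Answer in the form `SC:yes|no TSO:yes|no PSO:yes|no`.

outcome vector order: (T0.a,T0.b)
under SC → 00, 01, 02, 21, 22
under TSO → 00, 01, 02, 21, 22
under PSO → 00, 01, 02, 20, 21, 22
target 20 ∈ {PSO}

SC:no TSO:no PSO:yes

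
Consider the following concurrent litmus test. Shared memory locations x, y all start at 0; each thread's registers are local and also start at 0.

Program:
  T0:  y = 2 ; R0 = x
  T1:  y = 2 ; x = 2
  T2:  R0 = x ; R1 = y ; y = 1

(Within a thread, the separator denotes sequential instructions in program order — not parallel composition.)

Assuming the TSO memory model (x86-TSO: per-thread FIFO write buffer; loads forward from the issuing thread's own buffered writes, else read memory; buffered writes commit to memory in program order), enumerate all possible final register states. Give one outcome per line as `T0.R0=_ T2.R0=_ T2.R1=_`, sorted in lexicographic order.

T0.R0=0 T2.R0=0 T2.R1=0
T0.R0=0 T2.R0=0 T2.R1=2
T0.R0=0 T2.R0=2 T2.R1=2
T0.R0=2 T2.R0=0 T2.R1=0
T0.R0=2 T2.R0=0 T2.R1=2
T0.R0=2 T2.R0=2 T2.R1=2

outcome vector order: (T0.R0,T2.R0,T2.R1)
|TSO outcomes| = 6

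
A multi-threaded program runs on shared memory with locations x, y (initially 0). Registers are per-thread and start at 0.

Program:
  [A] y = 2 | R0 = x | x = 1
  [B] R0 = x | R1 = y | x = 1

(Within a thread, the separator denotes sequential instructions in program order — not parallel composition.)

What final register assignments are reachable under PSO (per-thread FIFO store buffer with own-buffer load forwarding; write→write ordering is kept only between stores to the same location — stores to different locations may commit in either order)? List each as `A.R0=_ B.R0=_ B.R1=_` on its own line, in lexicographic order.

A.R0=0 B.R0=0 B.R1=0
A.R0=0 B.R0=0 B.R1=2
A.R0=0 B.R0=1 B.R1=0
A.R0=0 B.R0=1 B.R1=2
A.R0=1 B.R0=0 B.R1=0
A.R0=1 B.R0=0 B.R1=2

outcome vector order: (A.R0,B.R0,B.R1)
|PSO outcomes| = 6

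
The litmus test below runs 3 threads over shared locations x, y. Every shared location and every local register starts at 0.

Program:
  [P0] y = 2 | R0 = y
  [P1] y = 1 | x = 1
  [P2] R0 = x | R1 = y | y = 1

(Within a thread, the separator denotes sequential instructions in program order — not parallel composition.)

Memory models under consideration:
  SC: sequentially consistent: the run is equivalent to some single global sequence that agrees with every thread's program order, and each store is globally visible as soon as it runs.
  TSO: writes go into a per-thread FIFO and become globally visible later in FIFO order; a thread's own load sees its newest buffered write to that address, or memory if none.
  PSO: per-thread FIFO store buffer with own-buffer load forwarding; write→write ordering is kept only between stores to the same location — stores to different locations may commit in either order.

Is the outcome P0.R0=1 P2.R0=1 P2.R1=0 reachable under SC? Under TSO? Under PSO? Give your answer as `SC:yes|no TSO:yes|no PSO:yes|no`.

SC:no TSO:no PSO:yes

outcome vector order: (P0.R0,P2.R0,P2.R1)
SC (10): 1/0/0; 1/0/1; 1/0/2; 1/1/1; 1/1/2; 2/0/0; 2/0/1; 2/0/2; 2/1/1; 2/1/2
TSO (10): 1/0/0; 1/0/1; 1/0/2; 1/1/1; 1/1/2; 2/0/0; 2/0/1; 2/0/2; 2/1/1; 2/1/2
PSO (12): 1/0/0; 1/0/1; 1/0/2; 1/1/0; 1/1/1; 1/1/2; 2/0/0; 2/0/1; 2/0/2; 2/1/0; 2/1/1; 2/1/2
target 1/1/0 ∈ {PSO}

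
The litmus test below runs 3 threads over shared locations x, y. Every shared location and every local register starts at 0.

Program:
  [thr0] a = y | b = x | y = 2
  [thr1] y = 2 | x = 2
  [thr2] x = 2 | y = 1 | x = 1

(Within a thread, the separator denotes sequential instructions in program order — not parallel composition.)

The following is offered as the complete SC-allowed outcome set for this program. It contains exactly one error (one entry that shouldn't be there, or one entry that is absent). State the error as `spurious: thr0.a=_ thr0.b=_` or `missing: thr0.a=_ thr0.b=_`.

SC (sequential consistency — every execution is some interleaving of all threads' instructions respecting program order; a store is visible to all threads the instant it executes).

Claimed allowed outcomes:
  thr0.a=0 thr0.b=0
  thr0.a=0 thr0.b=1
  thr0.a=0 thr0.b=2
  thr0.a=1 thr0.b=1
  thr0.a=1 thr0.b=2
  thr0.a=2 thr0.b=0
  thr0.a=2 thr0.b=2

outcome vector order: (thr0.a,thr0.b)
SC (8): 00 01 02 11 12 20 21 22
SC∖claimed = {21}

missing: thr0.a=2 thr0.b=1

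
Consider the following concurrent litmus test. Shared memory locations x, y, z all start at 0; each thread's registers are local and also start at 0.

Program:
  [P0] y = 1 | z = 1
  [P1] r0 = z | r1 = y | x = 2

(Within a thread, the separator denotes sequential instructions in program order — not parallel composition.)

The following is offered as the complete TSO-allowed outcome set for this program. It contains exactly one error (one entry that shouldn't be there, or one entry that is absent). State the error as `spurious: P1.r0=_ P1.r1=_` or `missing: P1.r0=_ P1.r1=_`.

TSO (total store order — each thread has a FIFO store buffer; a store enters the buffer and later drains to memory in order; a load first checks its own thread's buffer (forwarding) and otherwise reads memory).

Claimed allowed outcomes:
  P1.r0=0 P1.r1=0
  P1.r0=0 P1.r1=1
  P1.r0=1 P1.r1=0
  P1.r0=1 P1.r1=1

spurious: P1.r0=1 P1.r1=0

outcome vector order: (P1.r0,P1.r1)
[TSO] allowed = {00 01 11}
claimed∖TSO = {10}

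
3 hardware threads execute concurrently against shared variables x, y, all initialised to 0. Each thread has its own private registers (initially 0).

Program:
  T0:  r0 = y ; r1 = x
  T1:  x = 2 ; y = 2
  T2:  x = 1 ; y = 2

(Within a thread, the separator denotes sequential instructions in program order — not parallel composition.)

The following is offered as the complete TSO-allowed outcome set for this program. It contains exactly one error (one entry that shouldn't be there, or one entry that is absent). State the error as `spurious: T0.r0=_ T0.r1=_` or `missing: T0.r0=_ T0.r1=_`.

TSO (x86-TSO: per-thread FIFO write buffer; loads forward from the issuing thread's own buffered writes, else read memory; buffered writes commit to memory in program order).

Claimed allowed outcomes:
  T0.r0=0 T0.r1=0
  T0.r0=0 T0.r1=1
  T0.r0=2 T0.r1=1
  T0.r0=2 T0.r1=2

outcome vector order: (T0.r0,T0.r1)
under TSO → 00; 01; 02; 21; 22
TSO∖claimed = {02}

missing: T0.r0=0 T0.r1=2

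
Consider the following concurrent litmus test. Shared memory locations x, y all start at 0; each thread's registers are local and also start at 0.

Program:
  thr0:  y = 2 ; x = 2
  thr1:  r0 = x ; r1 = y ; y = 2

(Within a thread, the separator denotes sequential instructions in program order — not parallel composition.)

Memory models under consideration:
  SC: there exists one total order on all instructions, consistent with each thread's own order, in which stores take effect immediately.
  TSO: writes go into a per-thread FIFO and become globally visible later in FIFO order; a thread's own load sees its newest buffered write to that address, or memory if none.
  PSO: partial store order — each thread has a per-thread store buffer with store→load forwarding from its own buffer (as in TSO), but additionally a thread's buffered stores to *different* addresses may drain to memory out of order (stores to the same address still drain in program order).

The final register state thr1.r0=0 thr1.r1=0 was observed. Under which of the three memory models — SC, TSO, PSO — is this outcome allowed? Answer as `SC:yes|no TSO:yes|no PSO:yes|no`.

SC:yes TSO:yes PSO:yes

outcome vector order: (thr1.r0,thr1.r1)
[SC] allowed = {<0 0> <0 2> <2 2>}
[TSO] allowed = {<0 0> <0 2> <2 2>}
[PSO] allowed = {<0 0> <0 2> <2 0> <2 2>}
target <0 0> ∈ {SC,TSO,PSO}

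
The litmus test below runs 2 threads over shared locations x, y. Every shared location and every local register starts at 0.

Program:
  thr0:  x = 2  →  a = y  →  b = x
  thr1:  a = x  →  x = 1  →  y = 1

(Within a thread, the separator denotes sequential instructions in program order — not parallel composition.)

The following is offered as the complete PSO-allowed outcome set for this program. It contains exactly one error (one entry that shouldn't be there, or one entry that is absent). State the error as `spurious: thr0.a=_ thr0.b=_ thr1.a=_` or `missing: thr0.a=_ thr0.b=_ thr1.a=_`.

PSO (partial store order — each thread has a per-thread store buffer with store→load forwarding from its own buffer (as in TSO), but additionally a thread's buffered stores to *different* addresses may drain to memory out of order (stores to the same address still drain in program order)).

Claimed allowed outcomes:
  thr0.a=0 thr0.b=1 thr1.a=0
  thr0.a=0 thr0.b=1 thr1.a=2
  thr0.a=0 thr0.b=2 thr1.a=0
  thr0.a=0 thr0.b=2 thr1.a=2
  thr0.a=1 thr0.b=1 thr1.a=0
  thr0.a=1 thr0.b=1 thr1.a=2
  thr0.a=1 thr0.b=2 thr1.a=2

missing: thr0.a=1 thr0.b=2 thr1.a=0

outcome vector order: (thr0.a,thr0.b,thr1.a)
PSO: 8 outcomes — {<0 1 0>, <0 1 2>, <0 2 0>, <0 2 2>, <1 1 0>, <1 1 2>, <1 2 0>, <1 2 2>}
PSO∖claimed = {<1 2 0>}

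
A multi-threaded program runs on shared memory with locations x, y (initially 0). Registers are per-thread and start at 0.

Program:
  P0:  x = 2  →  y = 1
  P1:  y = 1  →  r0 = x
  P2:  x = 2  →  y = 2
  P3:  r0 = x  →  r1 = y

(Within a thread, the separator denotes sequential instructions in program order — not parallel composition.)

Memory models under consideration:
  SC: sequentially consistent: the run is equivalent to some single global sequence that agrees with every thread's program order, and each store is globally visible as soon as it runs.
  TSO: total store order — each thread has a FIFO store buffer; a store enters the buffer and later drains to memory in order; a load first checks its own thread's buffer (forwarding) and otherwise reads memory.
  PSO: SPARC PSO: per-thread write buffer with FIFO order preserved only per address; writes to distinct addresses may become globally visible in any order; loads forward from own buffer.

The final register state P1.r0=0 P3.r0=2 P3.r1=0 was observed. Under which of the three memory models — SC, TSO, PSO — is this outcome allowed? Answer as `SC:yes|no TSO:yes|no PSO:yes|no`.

outcome vector order: (P1.r0,P3.r0,P3.r1)
SC (11): (0,0,0); (0,0,1); (0,0,2); (0,2,1); (0,2,2); (2,0,0); (2,0,1); (2,0,2); (2,2,0); (2,2,1); (2,2,2)
TSO (12): (0,0,0); (0,0,1); (0,0,2); (0,2,0); (0,2,1); (0,2,2); (2,0,0); (2,0,1); (2,0,2); (2,2,0); (2,2,1); (2,2,2)
PSO (12): (0,0,0); (0,0,1); (0,0,2); (0,2,0); (0,2,1); (0,2,2); (2,0,0); (2,0,1); (2,0,2); (2,2,0); (2,2,1); (2,2,2)
target (0,2,0) ∈ {TSO,PSO}

SC:no TSO:yes PSO:yes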